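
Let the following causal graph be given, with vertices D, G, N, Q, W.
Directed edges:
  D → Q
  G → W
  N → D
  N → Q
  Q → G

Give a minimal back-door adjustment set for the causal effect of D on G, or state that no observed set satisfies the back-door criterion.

desc(D)\{D}={G,Q,W}; candidates ⊆ {N}.
size 0: {}; under {} D still reaches {G,N,Q,W} ∋ G.
{N}: D⊥G given {N} in G with D→· removed — back-door holds.

D→G: minimal back-door set {N}.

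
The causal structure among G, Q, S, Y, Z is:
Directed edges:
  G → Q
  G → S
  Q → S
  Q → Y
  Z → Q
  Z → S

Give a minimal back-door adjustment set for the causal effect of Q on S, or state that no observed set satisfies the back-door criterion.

desc(Q)\{Q}={S,Y}; candidates ⊆ {G,Z}.
size 0: {}; under {} Q still reaches {G,S,Z} ∋ S.
size 1: {G}, {Z}; under {G} Q still reaches {S,Z} ∋ S.
{G,Z}: Q⊥S given {G,Z} in G with Q→· removed — back-door holds.

Q→S: minimal back-door set {G, Z}.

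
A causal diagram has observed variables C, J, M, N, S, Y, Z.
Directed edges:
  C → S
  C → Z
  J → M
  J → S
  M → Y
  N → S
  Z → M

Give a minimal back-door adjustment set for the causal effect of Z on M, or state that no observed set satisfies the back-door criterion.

Z→M: minimal back-door set ∅.

desc(Z)\{Z}={M,Y}; candidates ⊆ {C,J,N,S}.
∅: Z⊥M given ∅ in G with Z→· removed — back-door holds.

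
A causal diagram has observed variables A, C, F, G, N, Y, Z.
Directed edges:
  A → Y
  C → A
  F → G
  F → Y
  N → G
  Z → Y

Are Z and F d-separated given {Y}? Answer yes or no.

No — Z and F are d-connected given {Y}.

Bayes-Ball from Z | {Y} reaches {A,C,F,G}.
F ∈ reach(Z|{Y}) ⇒ Z ⊥̸ F | {Y}.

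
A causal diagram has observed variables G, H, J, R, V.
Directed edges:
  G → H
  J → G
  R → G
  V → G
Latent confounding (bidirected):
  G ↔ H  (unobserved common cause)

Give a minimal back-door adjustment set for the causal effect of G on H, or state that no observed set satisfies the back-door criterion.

desc(G)\{G}={H}; candidates ⊆ {J,R,V}.
G↔H: latent back-door arc(s) into G.
size 0: {}; under {} G still reaches {H,J,R,V} ∋ H.
size 1: {J}, {R}, {V}; under {J} G still reaches {H,R,V} ∋ H.
size 2: {J,R}, {J,V}, {R,V}; under {J,R} G still reaches {H,V} ∋ H.
G↔H cannot be blocked by any observed set — no back-door set.

G→H: no observed back-door set.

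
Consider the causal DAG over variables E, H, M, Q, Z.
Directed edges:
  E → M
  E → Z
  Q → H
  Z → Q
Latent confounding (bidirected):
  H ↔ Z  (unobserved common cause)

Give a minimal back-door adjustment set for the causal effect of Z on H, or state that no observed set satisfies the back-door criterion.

desc(Z)\{Z}={H,Q}; candidates ⊆ {E,M}.
Z↔H: latent back-door arc(s) into Z.
size 0: {}; under {} Z still reaches {E,H,M} ∋ H.
size 1: {E}, {M}; under {E} Z still reaches {H} ∋ H.
size 2: {E,M}; under {E,M} Z still reaches {H} ∋ H.
Z↔H cannot be blocked by any observed set — no back-door set.

Z→H: no observed back-door set.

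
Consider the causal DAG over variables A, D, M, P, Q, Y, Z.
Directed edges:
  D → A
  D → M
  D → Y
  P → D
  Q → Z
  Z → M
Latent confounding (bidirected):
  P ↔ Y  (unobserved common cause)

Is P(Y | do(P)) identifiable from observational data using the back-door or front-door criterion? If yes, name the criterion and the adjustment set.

P(Y|do(P)): frontdoor, adjust for {D}.

desc(P)\{P}={A,D,M,Y}; candidates ⊆ {Q,Z}.
P↔Y: latent back-door arc(s) into P.
size 0: {}; under {} P still reaches {Y} ∋ Y.
size 1: {Q}, {Z}; under {Q} P still reaches {Y} ∋ Y.
size 2: {Q,Z}; under {Q,Z} P still reaches {Y} ∋ Y.
P↔Y cannot be blocked by any observed set — no back-door set.
{D}: (i) intercepts every directed P→Y path; (ii) no back-door P→{D}; (iii) {P} blocks every back-door {D}→Y. Front-door holds.
P(Y|do(P)) = Σ_{D} P(D|P) Σ_{P'} P(Y|D,P')P(P').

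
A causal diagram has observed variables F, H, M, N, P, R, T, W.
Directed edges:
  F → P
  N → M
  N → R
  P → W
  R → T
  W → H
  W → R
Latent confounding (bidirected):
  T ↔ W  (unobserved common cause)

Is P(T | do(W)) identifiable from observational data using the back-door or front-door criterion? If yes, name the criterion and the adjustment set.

P(T|do(W)): frontdoor, adjust for {R}.

desc(W)\{W}={H,R,T}; candidates ⊆ {F,M,N,P}.
W↔T: latent back-door arc(s) into W.
size 0: {}; under {} W still reaches {F,P,T} ∋ T.
size 1: {F}, {M}, {N} …(+1); under {F} W still reaches {P,T} ∋ T.
size 2: {F,M}, {F,N}, {F,P} …(+3); under {F,M} W still reaches {P,T} ∋ T.
W↔T cannot be blocked by any observed set — no back-door set.
{R}: (i) intercepts every directed W→T path; (ii) no back-door W→{R}; (iii) {W} blocks every back-door {R}→T. Front-door holds.
P(T|do(W)) = Σ_{R} P(R|W) Σ_{W'} P(T|R,W')P(W').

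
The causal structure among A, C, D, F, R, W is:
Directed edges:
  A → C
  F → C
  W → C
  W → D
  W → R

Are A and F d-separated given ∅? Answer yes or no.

Bayes-Ball from A | ∅ reaches {C}.
F ∉ reach(A|∅) ⇒ A ⊥ F | ∅.

Yes — A ⊥ F | ∅.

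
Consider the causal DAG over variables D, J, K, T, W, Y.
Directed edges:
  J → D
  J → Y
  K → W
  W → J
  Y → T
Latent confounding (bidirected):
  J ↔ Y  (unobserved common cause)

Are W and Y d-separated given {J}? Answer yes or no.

No — W and Y are d-connected given {J}.

Bayes-Ball from W | {J} reaches {K,T,Y}.
Y ∈ reach(W|{J}) ⇒ W ⊥̸ Y | {J}.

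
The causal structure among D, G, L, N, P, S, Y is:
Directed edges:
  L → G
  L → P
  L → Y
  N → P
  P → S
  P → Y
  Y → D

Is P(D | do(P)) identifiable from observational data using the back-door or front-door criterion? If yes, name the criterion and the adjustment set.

desc(P)\{P}={D,S,Y}; candidates ⊆ {G,L,N}.
size 0: {}; under {} P still reaches {D,G,L,N,Y} ∋ D.
{L}: P⊥D given {L} in G with P→· removed — back-door holds.
P(D|do(P)) = Σ_{L} P(D|P,L)·P(L).

P(D|do(P)): backdoor, adjust for {L}.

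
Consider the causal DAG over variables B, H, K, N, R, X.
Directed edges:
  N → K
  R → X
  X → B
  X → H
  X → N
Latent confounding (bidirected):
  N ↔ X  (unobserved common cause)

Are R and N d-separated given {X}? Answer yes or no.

No — R and N are d-connected given {X}.

Bayes-Ball from R | {X} reaches {K,N}.
N ∈ reach(R|{X}) ⇒ R ⊥̸ N | {X}.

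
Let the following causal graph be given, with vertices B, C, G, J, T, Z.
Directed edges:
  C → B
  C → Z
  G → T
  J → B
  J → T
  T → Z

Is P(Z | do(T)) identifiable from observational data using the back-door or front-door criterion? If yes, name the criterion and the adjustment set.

P(Z|do(T)): backdoor, adjust for ∅.

desc(T)\{T}={Z}; candidates ⊆ {B,C,G,J}.
∅: T⊥Z given ∅ in G with T→· removed — back-door holds.
P(Z|do(T)) = P(Z|T) — no adjustment needed.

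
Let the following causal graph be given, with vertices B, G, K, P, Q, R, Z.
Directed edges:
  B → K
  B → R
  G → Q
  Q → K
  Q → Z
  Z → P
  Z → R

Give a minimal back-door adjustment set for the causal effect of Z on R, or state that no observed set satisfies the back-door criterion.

Z→R: minimal back-door set ∅.

desc(Z)\{Z}={P,R}; candidates ⊆ {B,G,K,Q}.
∅: Z⊥R given ∅ in G with Z→· removed — back-door holds.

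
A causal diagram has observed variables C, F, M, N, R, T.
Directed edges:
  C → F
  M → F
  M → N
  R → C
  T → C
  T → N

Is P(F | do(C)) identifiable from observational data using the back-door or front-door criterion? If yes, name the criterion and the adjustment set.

desc(C)\{C}={F}; candidates ⊆ {M,N,R,T}.
∅: C⊥F given ∅ in G with C→· removed — back-door holds.
P(F|do(C)) = P(F|C) — no adjustment needed.

P(F|do(C)): backdoor, adjust for ∅.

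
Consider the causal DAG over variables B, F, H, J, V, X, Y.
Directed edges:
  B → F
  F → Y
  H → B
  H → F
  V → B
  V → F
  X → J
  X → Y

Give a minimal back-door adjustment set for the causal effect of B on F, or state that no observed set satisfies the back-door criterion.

B→F: minimal back-door set {H, V}.

desc(B)\{B}={F,Y}; candidates ⊆ {H,J,V,X}.
size 0: {}; under {} B still reaches {F,H,V,Y} ∋ F.
size 1: {H}, {J}, {V} …(+1); under {H} B still reaches {F,V,Y} ∋ F.
{H,V}: B⊥F given {H,V} in G with B→· removed — back-door holds.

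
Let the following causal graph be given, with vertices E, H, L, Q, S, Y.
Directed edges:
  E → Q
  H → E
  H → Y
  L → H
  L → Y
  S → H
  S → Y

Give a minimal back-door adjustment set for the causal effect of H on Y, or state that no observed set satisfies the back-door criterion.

desc(H)\{H}={E,Q,Y}; candidates ⊆ {L,S}.
size 0: {}; under {} H still reaches {L,S,Y} ∋ Y.
size 1: {L}, {S}; under {L} H still reaches {S,Y} ∋ Y.
{L,S}: H⊥Y given {L,S} in G with H→· removed — back-door holds.

H→Y: minimal back-door set {L, S}.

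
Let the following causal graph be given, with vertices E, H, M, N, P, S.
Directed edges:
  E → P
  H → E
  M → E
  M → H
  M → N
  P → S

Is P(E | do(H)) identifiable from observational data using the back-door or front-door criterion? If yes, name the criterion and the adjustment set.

desc(H)\{H}={E,P,S}; candidates ⊆ {M,N}.
size 0: {}; under {} H still reaches {E,M,N,P,S} ∋ E.
{M}: H⊥E given {M} in G with H→· removed — back-door holds.
P(E|do(H)) = Σ_{M} P(E|H,M)·P(M).

P(E|do(H)): backdoor, adjust for {M}.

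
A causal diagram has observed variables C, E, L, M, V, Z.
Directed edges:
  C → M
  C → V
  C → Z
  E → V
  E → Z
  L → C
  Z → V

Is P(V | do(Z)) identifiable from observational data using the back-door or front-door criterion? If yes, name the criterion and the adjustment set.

P(V|do(Z)): backdoor, adjust for {C, E}.

desc(Z)\{Z}={V}; candidates ⊆ {C,E,L,M}.
size 0: {}; under {} Z still reaches {C,E,L,M,V} ∋ V.
size 1: {C}, {E}, {L} …(+1); under {C} Z still reaches {E,V} ∋ V.
{C,E}: Z⊥V given {C,E} in G with Z→· removed — back-door holds.
P(V|do(Z)) = Σ_{C,E} P(V|Z,C,E)·P(C,E).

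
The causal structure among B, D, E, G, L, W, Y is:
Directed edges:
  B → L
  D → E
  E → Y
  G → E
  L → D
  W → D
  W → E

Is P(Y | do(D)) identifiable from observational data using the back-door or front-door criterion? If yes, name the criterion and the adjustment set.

P(Y|do(D)): backdoor, adjust for {W}.

desc(D)\{D}={E,Y}; candidates ⊆ {B,G,L,W}.
size 0: {}; under {} D still reaches {B,E,L,W,Y} ∋ Y.
{W}: D⊥Y given {W} in G with D→· removed — back-door holds.
P(Y|do(D)) = Σ_{W} P(Y|D,W)·P(W).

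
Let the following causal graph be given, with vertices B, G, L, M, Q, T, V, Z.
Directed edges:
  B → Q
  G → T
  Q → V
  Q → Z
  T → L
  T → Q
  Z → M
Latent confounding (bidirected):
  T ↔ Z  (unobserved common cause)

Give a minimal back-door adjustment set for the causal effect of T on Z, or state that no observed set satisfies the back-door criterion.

T→Z: no observed back-door set.

desc(T)\{T}={L,M,Q,V,Z}; candidates ⊆ {B,G}.
T↔Z: latent back-door arc(s) into T.
size 0: {}; under {} T still reaches {G,M,Z} ∋ Z.
size 1: {B}, {G}; under {B} T still reaches {G,M,Z} ∋ Z.
size 2: {B,G}; under {B,G} T still reaches {M,Z} ∋ Z.
T↔Z cannot be blocked by any observed set — no back-door set.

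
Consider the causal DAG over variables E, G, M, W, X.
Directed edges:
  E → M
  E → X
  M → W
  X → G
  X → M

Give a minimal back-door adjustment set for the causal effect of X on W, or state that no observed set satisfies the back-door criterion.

X→W: minimal back-door set {E}.

desc(X)\{X}={G,M,W}; candidates ⊆ {E}.
size 0: {}; under {} X still reaches {E,M,W} ∋ W.
{E}: X⊥W given {E} in G with X→· removed — back-door holds.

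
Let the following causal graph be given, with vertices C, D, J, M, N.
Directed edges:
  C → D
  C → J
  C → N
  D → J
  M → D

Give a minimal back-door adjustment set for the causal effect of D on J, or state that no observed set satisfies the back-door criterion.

desc(D)\{D}={J}; candidates ⊆ {C,M,N}.
size 0: {}; under {} D still reaches {C,J,M,N} ∋ J.
{C}: D⊥J given {C} in G with D→· removed — back-door holds.

D→J: minimal back-door set {C}.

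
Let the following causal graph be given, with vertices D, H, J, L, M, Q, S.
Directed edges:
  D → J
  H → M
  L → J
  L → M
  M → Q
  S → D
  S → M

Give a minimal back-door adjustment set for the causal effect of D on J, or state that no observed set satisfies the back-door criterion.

D→J: minimal back-door set ∅.

desc(D)\{D}={J}; candidates ⊆ {H,L,M,Q,S}.
∅: D⊥J given ∅ in G with D→· removed — back-door holds.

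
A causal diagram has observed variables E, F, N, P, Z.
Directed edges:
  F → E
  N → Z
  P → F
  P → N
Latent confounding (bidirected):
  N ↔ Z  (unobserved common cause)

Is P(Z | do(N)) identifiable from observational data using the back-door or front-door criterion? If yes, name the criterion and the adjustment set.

desc(N)\{N}={Z}; candidates ⊆ {E,F,P}.
N↔Z: latent back-door arc(s) into N.
size 0: {}; under {} N still reaches {E,F,P,Z} ∋ Z.
size 1: {E}, {F}, {P}; under {E} N still reaches {F,P,Z} ∋ Z.
size 2: {E,F}, {E,P}, {F,P}; under {E,F} N still reaches {P,Z} ∋ Z.
N↔Z cannot be blocked by any observed set — no back-door set.
No mediator lies on a directed N→…→Z path.
Neither criterion identifies P(Z|do(N)) in this graph.

P(Z|do(N)): not identifiable (no BD/FD set).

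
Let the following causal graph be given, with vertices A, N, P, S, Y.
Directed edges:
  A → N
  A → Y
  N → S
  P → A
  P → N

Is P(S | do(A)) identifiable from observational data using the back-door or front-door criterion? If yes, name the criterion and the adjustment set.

P(S|do(A)): backdoor, adjust for {P}.

desc(A)\{A}={N,S,Y}; candidates ⊆ {P}.
size 0: {}; under {} A still reaches {N,P,S} ∋ S.
{P}: A⊥S given {P} in G with A→· removed — back-door holds.
P(S|do(A)) = Σ_{P} P(S|A,P)·P(P).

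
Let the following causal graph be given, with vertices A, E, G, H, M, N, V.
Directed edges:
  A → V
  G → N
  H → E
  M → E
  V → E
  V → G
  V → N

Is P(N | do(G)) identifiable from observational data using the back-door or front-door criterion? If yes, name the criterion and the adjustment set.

P(N|do(G)): backdoor, adjust for {V}.

desc(G)\{G}={N}; candidates ⊆ {A,E,H,M,V}.
size 0: {}; under {} G still reaches {A,E,N,V} ∋ N.
{V}: G⊥N given {V} in G with G→· removed — back-door holds.
P(N|do(G)) = Σ_{V} P(N|G,V)·P(V).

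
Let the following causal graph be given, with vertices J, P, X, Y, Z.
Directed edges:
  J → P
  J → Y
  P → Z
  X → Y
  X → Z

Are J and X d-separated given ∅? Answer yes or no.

Yes — J ⊥ X | ∅.

Bayes-Ball from J | ∅ reaches {P,Y,Z}.
X ∉ reach(J|∅) ⇒ J ⊥ X | ∅.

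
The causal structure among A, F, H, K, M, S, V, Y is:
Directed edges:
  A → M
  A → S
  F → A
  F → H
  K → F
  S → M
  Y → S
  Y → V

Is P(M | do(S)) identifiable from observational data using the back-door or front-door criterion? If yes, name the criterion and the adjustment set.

desc(S)\{S}={M}; candidates ⊆ {A,F,H,K,V,Y}.
size 0: {}; under {} S still reaches {A,F,H,K,M,V,Y} ∋ M.
{A}: S⊥M given {A} in G with S→· removed — back-door holds.
P(M|do(S)) = Σ_{A} P(M|S,A)·P(A).

P(M|do(S)): backdoor, adjust for {A}.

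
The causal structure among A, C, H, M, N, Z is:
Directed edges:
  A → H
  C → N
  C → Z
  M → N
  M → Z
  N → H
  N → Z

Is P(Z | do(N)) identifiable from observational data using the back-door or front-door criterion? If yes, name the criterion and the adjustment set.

P(Z|do(N)): backdoor, adjust for {C, M}.

desc(N)\{N}={H,Z}; candidates ⊆ {A,C,M}.
size 0: {}; under {} N still reaches {C,M,Z} ∋ Z.
size 1: {A}, {C}, {M}; under {A} N still reaches {C,M,Z} ∋ Z.
{C,M}: N⊥Z given {C,M} in G with N→· removed — back-door holds.
P(Z|do(N)) = Σ_{C,M} P(Z|N,C,M)·P(C,M).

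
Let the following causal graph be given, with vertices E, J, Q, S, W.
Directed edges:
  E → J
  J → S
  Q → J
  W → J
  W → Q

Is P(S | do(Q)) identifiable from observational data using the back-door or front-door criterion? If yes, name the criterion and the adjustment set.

desc(Q)\{Q}={J,S}; candidates ⊆ {E,W}.
size 0: {}; under {} Q still reaches {J,S,W} ∋ S.
{W}: Q⊥S given {W} in G with Q→· removed — back-door holds.
P(S|do(Q)) = Σ_{W} P(S|Q,W)·P(W).

P(S|do(Q)): backdoor, adjust for {W}.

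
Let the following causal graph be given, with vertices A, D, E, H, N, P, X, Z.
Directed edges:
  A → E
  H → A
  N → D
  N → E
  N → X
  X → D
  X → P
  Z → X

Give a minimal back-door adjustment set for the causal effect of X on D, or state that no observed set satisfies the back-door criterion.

X→D: minimal back-door set {N}.

desc(X)\{X}={D,P}; candidates ⊆ {A,E,H,N,Z}.
size 0: {}; under {} X still reaches {D,E,N,Z} ∋ D.
{N}: X⊥D given {N} in G with X→· removed — back-door holds.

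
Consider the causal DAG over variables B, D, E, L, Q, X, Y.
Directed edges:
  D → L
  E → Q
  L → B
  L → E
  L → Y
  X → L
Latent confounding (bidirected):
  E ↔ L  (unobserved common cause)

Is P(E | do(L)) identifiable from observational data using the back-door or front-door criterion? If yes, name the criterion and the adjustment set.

P(E|do(L)): not identifiable (no BD/FD set).

desc(L)\{L}={B,E,Q,Y}; candidates ⊆ {D,X}.
L↔E: latent back-door arc(s) into L.
size 0: {}; under {} L still reaches {D,E,Q,X} ∋ E.
size 1: {D}, {X}; under {D} L still reaches {E,Q,X} ∋ E.
size 2: {D,X}; under {D,X} L still reaches {E,Q} ∋ E.
L↔E cannot be blocked by any observed set — no back-door set.
No mediator lies on a directed L→…→E path.
Neither criterion identifies P(E|do(L)) in this graph.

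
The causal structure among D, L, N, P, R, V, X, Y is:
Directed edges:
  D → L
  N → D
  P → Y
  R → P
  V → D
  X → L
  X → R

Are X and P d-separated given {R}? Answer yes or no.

Yes — X ⊥ P | {R}.

Bayes-Ball from X | {R} reaches {L}.
P ∉ reach(X|{R}) ⇒ X ⊥ P | {R}.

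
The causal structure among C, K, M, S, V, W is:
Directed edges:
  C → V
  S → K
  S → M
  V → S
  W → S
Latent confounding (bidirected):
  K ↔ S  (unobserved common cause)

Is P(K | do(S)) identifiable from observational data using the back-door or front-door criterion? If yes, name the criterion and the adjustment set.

P(K|do(S)): not identifiable (no BD/FD set).

desc(S)\{S}={K,M}; candidates ⊆ {C,V,W}.
S↔K: latent back-door arc(s) into S.
size 0: {}; under {} S still reaches {C,K,V,W} ∋ K.
size 1: {C}, {V}, {W}; under {C} S still reaches {K,V,W} ∋ K.
size 2: {C,V}, {C,W}, {V,W}; under {C,V} S still reaches {K,W} ∋ K.
S↔K cannot be blocked by any observed set — no back-door set.
No mediator lies on a directed S→…→K path.
Neither criterion identifies P(K|do(S)) in this graph.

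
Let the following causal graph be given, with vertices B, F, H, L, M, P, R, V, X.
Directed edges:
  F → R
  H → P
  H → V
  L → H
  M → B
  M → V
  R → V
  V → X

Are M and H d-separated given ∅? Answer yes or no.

Bayes-Ball from M | ∅ reaches {B,V,X}.
H ∉ reach(M|∅) ⇒ M ⊥ H | ∅.

Yes — M ⊥ H | ∅.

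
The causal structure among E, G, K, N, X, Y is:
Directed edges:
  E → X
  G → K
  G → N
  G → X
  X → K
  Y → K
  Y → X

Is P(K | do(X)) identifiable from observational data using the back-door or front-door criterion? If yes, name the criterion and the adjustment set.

P(K|do(X)): backdoor, adjust for {G, Y}.

desc(X)\{X}={K}; candidates ⊆ {E,G,N,Y}.
size 0: {}; under {} X still reaches {E,G,K,N,Y} ∋ K.
size 1: {E}, {G}, {N} …(+1); under {E} X still reaches {G,K,N,Y} ∋ K.
{G,Y}: X⊥K given {G,Y} in G with X→· removed — back-door holds.
P(K|do(X)) = Σ_{G,Y} P(K|X,G,Y)·P(G,Y).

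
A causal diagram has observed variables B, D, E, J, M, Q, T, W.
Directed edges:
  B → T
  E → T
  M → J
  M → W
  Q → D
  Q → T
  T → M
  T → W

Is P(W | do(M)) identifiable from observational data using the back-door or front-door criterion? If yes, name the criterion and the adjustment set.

desc(M)\{M}={J,W}; candidates ⊆ {B,D,E,Q,T}.
size 0: {}; under {} M still reaches {B,D,E,Q,T,W} ∋ W.
{T}: M⊥W given {T} in G with M→· removed — back-door holds.
P(W|do(M)) = Σ_{T} P(W|M,T)·P(T).

P(W|do(M)): backdoor, adjust for {T}.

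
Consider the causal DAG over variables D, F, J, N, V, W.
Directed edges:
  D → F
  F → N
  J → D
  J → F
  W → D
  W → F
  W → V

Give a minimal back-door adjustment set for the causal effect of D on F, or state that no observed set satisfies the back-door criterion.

desc(D)\{D}={F,N}; candidates ⊆ {J,V,W}.
size 0: {}; under {} D still reaches {F,J,N,V,W} ∋ F.
size 1: {J}, {V}, {W}; under {J} D still reaches {F,N,V,W} ∋ F.
{J,W}: D⊥F given {J,W} in G with D→· removed — back-door holds.

D→F: minimal back-door set {J, W}.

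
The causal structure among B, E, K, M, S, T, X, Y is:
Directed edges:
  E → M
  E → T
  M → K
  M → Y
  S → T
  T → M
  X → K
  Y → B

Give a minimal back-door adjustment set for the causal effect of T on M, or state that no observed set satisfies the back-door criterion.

desc(T)\{T}={B,K,M,Y}; candidates ⊆ {E,S,X}.
size 0: {}; under {} T still reaches {B,E,K,M,S,Y} ∋ M.
{E}: T⊥M given {E} in G with T→· removed — back-door holds.

T→M: minimal back-door set {E}.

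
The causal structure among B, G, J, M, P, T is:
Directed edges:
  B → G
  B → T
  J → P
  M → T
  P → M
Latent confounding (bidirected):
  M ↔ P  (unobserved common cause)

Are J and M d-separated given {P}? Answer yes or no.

Bayes-Ball from J | {P} reaches {M,T}.
M ∈ reach(J|{P}) ⇒ J ⊥̸ M | {P}.

No — J and M are d-connected given {P}.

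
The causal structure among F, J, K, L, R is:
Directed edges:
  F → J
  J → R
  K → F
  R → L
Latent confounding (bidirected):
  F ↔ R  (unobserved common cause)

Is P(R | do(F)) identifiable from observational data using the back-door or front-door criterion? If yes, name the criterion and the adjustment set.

P(R|do(F)): frontdoor, adjust for {J}.

desc(F)\{F}={J,L,R}; candidates ⊆ {K}.
F↔R: latent back-door arc(s) into F.
size 0: {}; under {} F still reaches {K,L,R} ∋ R.
size 1: {K}; under {K} F still reaches {L,R} ∋ R.
F↔R cannot be blocked by any observed set — no back-door set.
{J}: (i) intercepts every directed F→R path; (ii) no back-door F→{J}; (iii) {F} blocks every back-door {J}→R. Front-door holds.
P(R|do(F)) = Σ_{J} P(J|F) Σ_{F'} P(R|J,F')P(F').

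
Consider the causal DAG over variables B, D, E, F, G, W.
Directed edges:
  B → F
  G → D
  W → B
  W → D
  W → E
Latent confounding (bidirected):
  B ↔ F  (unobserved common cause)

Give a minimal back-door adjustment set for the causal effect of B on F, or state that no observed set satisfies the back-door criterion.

B→F: no observed back-door set.

desc(B)\{B}={F}; candidates ⊆ {D,E,G,W}.
B↔F: latent back-door arc(s) into B.
size 0: {}; under {} B still reaches {D,E,F,W} ∋ F.
size 1: {D}, {E}, {G} …(+1); under {D} B still reaches {E,F,G,W} ∋ F.
size 2: {D,E}, {D,G}, {D,W} …(+3); under {D,E} B still reaches {F,G,W} ∋ F.
B↔F cannot be blocked by any observed set — no back-door set.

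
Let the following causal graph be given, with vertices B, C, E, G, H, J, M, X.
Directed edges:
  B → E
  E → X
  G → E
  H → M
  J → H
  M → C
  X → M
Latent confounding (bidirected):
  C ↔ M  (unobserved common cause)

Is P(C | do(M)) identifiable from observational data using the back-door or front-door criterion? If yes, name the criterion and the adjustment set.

P(C|do(M)): not identifiable (no BD/FD set).

desc(M)\{M}={C}; candidates ⊆ {B,E,G,H,J,X}.
M↔C: latent back-door arc(s) into M.
size 0: {}; under {} M still reaches {B,C,E,G,H,J,X} ∋ C.
size 1: {B}, {E}, {G} …(+3); under {B} M still reaches {C,E,G,H,J,X} ∋ C.
size 2: {B,E}, {B,G}, {B,H} …(+12); under {B,E} M still reaches {C,H,J,X} ∋ C.
M↔C cannot be blocked by any observed set — no back-door set.
No mediator lies on a directed M→…→C path.
Neither criterion identifies P(C|do(M)) in this graph.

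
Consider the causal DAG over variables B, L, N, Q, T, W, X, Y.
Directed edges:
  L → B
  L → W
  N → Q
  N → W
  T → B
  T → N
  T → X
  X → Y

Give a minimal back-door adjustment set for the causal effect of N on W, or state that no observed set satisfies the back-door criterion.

N→W: minimal back-door set ∅.

desc(N)\{N}={Q,W}; candidates ⊆ {B,L,T,X,Y}.
∅: N⊥W given ∅ in G with N→· removed — back-door holds.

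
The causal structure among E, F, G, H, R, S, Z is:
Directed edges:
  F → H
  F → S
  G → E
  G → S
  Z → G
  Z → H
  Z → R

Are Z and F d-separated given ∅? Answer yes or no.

Bayes-Ball from Z | ∅ reaches {E,G,H,R,S}.
F ∉ reach(Z|∅) ⇒ Z ⊥ F | ∅.

Yes — Z ⊥ F | ∅.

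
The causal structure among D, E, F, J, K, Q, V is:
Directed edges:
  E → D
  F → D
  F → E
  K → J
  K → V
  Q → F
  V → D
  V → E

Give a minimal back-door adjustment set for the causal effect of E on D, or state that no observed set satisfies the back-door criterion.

desc(E)\{E}={D}; candidates ⊆ {F,J,K,Q,V}.
size 0: {}; under {} E still reaches {D,F,J,K,Q,V} ∋ D.
size 1: {F}, {J}, {K} …(+2); under {F} E still reaches {D,J,K,V} ∋ D.
{F,V}: E⊥D given {F,V} in G with E→· removed — back-door holds.

E→D: minimal back-door set {F, V}.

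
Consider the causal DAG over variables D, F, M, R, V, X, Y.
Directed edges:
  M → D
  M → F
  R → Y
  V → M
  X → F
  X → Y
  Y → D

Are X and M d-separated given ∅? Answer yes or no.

Bayes-Ball from X | ∅ reaches {D,F,Y}.
M ∉ reach(X|∅) ⇒ X ⊥ M | ∅.

Yes — X ⊥ M | ∅.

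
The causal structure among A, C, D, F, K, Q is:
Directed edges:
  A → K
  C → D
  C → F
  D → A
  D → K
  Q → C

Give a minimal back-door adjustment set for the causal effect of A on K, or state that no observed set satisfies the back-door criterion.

desc(A)\{A}={K}; candidates ⊆ {C,D,F,Q}.
size 0: {}; under {} A still reaches {C,D,F,K,Q} ∋ K.
{D}: A⊥K given {D} in G with A→· removed — back-door holds.

A→K: minimal back-door set {D}.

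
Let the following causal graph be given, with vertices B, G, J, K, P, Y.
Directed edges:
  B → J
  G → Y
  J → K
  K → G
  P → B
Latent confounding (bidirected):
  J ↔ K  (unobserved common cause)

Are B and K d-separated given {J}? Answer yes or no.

Bayes-Ball from B | {J} reaches {G,K,P,Y}.
K ∈ reach(B|{J}) ⇒ B ⊥̸ K | {J}.

No — B and K are d-connected given {J}.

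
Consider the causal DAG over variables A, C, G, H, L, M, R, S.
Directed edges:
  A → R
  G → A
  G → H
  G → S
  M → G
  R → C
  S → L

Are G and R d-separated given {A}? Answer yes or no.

Yes — G ⊥ R | {A}.

Bayes-Ball from G | {A} reaches {H,L,M,S}.
R ∉ reach(G|{A}) ⇒ G ⊥ R | {A}.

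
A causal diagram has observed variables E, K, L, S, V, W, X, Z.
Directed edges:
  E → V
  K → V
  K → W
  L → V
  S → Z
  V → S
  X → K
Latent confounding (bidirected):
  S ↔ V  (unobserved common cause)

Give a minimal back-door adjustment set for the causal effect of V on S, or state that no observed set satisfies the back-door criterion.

desc(V)\{V}={S,Z}; candidates ⊆ {E,K,L,W,X}.
V↔S: latent back-door arc(s) into V.
size 0: {}; under {} V still reaches {E,K,L,S,W,X,Z} ∋ S.
size 1: {E}, {K}, {L} …(+2); under {E} V still reaches {K,L,S,W,X,Z} ∋ S.
size 2: {E,K}, {E,L}, {E,W} …(+7); under {E,K} V still reaches {L,S,Z} ∋ S.
V↔S cannot be blocked by any observed set — no back-door set.

V→S: no observed back-door set.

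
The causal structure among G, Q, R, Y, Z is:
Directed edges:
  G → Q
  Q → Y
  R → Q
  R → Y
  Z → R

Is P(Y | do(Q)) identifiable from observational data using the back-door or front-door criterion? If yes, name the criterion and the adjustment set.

P(Y|do(Q)): backdoor, adjust for {R}.

desc(Q)\{Q}={Y}; candidates ⊆ {G,R,Z}.
size 0: {}; under {} Q still reaches {G,R,Y,Z} ∋ Y.
{R}: Q⊥Y given {R} in G with Q→· removed — back-door holds.
P(Y|do(Q)) = Σ_{R} P(Y|Q,R)·P(R).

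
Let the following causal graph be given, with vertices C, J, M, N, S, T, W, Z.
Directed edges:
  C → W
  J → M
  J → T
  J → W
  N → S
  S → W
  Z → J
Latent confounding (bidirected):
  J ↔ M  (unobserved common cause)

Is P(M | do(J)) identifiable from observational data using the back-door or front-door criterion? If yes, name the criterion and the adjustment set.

desc(J)\{J}={M,T,W}; candidates ⊆ {C,N,S,Z}.
J↔M: latent back-door arc(s) into J.
size 0: {}; under {} J still reaches {M,Z} ∋ M.
size 1: {C}, {N}, {S} …(+1); under {C} J still reaches {M,Z} ∋ M.
size 2: {C,N}, {C,S}, {C,Z} …(+3); under {C,N} J still reaches {M,Z} ∋ M.
J↔M cannot be blocked by any observed set — no back-door set.
No mediator lies on a directed J→…→M path.
Neither criterion identifies P(M|do(J)) in this graph.

P(M|do(J)): not identifiable (no BD/FD set).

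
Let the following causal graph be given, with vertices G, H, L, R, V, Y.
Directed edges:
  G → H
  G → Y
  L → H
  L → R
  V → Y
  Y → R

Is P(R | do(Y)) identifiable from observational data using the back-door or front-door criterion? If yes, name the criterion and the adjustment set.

desc(Y)\{Y}={R}; candidates ⊆ {G,H,L,V}.
∅: Y⊥R given ∅ in G with Y→· removed — back-door holds.
P(R|do(Y)) = P(R|Y) — no adjustment needed.

P(R|do(Y)): backdoor, adjust for ∅.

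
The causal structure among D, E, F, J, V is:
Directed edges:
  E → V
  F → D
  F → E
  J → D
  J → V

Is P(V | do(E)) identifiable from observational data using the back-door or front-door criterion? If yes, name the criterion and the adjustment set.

P(V|do(E)): backdoor, adjust for ∅.

desc(E)\{E}={V}; candidates ⊆ {D,F,J}.
∅: E⊥V given ∅ in G with E→· removed — back-door holds.
P(V|do(E)) = P(V|E) — no adjustment needed.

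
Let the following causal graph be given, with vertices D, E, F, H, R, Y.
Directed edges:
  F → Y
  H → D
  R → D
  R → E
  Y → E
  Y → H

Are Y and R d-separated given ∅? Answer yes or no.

Bayes-Ball from Y | ∅ reaches {D,E,F,H}.
R ∉ reach(Y|∅) ⇒ Y ⊥ R | ∅.

Yes — Y ⊥ R | ∅.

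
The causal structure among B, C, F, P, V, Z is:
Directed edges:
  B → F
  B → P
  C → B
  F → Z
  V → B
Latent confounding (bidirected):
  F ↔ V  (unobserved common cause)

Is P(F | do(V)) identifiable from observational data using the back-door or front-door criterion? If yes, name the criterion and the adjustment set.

P(F|do(V)): frontdoor, adjust for {B}.

desc(V)\{V}={B,F,P,Z}; candidates ⊆ {C}.
V↔F: latent back-door arc(s) into V.
size 0: {}; under {} V still reaches {F,Z} ∋ F.
size 1: {C}; under {C} V still reaches {F,Z} ∋ F.
V↔F cannot be blocked by any observed set — no back-door set.
{B}: (i) intercepts every directed V→F path; (ii) no back-door V→{B}; (iii) {V} blocks every back-door {B}→F. Front-door holds.
P(F|do(V)) = Σ_{B} P(B|V) Σ_{V'} P(F|B,V')P(V').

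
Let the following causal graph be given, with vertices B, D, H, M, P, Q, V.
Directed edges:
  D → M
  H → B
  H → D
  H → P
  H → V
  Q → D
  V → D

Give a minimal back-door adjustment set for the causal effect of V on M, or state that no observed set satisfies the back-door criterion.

V→M: minimal back-door set {H}.

desc(V)\{V}={D,M}; candidates ⊆ {B,H,P,Q}.
size 0: {}; under {} V still reaches {B,D,H,M,P} ∋ M.
{H}: V⊥M given {H} in G with V→· removed — back-door holds.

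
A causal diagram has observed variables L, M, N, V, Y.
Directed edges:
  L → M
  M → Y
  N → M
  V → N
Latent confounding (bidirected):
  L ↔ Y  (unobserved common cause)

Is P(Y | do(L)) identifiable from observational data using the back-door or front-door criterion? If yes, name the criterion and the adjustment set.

P(Y|do(L)): frontdoor, adjust for {M}.

desc(L)\{L}={M,Y}; candidates ⊆ {N,V}.
L↔Y: latent back-door arc(s) into L.
size 0: {}; under {} L still reaches {Y} ∋ Y.
size 1: {N}, {V}; under {N} L still reaches {Y} ∋ Y.
size 2: {N,V}; under {N,V} L still reaches {Y} ∋ Y.
L↔Y cannot be blocked by any observed set — no back-door set.
{M}: (i) intercepts every directed L→Y path; (ii) no back-door L→{M}; (iii) {L} blocks every back-door {M}→Y. Front-door holds.
P(Y|do(L)) = Σ_{M} P(M|L) Σ_{L'} P(Y|M,L')P(L').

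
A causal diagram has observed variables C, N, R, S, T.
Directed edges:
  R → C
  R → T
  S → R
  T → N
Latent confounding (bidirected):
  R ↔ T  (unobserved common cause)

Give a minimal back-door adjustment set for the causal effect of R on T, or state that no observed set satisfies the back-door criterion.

R→T: no observed back-door set.

desc(R)\{R}={C,N,T}; candidates ⊆ {S}.
R↔T: latent back-door arc(s) into R.
size 0: {}; under {} R still reaches {N,S,T} ∋ T.
size 1: {S}; under {S} R still reaches {N,T} ∋ T.
R↔T cannot be blocked by any observed set — no back-door set.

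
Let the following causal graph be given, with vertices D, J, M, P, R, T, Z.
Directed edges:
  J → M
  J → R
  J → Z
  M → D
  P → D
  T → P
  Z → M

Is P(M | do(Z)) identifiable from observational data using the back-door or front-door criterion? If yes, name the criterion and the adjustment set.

P(M|do(Z)): backdoor, adjust for {J}.

desc(Z)\{Z}={D,M}; candidates ⊆ {J,P,R,T}.
size 0: {}; under {} Z still reaches {D,J,M,R} ∋ M.
{J}: Z⊥M given {J} in G with Z→· removed — back-door holds.
P(M|do(Z)) = Σ_{J} P(M|Z,J)·P(J).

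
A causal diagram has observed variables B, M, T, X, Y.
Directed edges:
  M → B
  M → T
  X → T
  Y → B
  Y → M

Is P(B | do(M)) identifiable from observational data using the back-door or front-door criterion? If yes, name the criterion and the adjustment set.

P(B|do(M)): backdoor, adjust for {Y}.

desc(M)\{M}={B,T}; candidates ⊆ {X,Y}.
size 0: {}; under {} M still reaches {B,Y} ∋ B.
{Y}: M⊥B given {Y} in G with M→· removed — back-door holds.
P(B|do(M)) = Σ_{Y} P(B|M,Y)·P(Y).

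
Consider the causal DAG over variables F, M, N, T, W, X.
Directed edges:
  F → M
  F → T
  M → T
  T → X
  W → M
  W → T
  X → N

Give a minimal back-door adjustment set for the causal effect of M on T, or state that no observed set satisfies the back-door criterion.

M→T: minimal back-door set {F, W}.

desc(M)\{M}={N,T,X}; candidates ⊆ {F,W}.
size 0: {}; under {} M still reaches {F,N,T,W,X} ∋ T.
size 1: {F}, {W}; under {F} M still reaches {N,T,W,X} ∋ T.
{F,W}: M⊥T given {F,W} in G with M→· removed — back-door holds.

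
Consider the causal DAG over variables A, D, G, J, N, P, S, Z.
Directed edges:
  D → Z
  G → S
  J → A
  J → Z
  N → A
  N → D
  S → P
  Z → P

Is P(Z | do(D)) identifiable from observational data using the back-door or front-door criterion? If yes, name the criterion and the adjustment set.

P(Z|do(D)): backdoor, adjust for ∅.

desc(D)\{D}={P,Z}; candidates ⊆ {A,G,J,N,S}.
∅: D⊥Z given ∅ in G with D→· removed — back-door holds.
P(Z|do(D)) = P(Z|D) — no adjustment needed.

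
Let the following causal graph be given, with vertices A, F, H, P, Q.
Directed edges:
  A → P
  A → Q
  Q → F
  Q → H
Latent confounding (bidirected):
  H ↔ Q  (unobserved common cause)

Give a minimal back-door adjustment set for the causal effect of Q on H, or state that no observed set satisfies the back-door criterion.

desc(Q)\{Q}={F,H}; candidates ⊆ {A,P}.
Q↔H: latent back-door arc(s) into Q.
size 0: {}; under {} Q still reaches {A,H,P} ∋ H.
size 1: {A}, {P}; under {A} Q still reaches {H} ∋ H.
size 2: {A,P}; under {A,P} Q still reaches {H} ∋ H.
Q↔H cannot be blocked by any observed set — no back-door set.

Q→H: no observed back-door set.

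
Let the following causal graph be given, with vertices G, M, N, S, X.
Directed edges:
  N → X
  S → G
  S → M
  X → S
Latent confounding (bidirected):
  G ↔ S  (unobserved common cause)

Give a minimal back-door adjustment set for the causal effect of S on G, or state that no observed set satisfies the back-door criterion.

S→G: no observed back-door set.

desc(S)\{S}={G,M}; candidates ⊆ {N,X}.
S↔G: latent back-door arc(s) into S.
size 0: {}; under {} S still reaches {G,N,X} ∋ G.
size 1: {N}, {X}; under {N} S still reaches {G,X} ∋ G.
size 2: {N,X}; under {N,X} S still reaches {G} ∋ G.
S↔G cannot be blocked by any observed set — no back-door set.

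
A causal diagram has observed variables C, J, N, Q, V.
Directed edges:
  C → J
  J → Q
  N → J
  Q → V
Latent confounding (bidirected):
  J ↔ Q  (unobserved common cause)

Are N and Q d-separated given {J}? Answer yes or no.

Bayes-Ball from N | {J} reaches {C,Q,V}.
Q ∈ reach(N|{J}) ⇒ N ⊥̸ Q | {J}.

No — N and Q are d-connected given {J}.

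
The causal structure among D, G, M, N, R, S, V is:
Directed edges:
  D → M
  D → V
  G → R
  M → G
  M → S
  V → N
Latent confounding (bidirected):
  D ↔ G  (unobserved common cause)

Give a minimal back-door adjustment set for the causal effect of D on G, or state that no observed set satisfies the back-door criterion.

desc(D)\{D}={G,M,N,R,S,V}; candidates ⊆ {—}.
D↔G: latent back-door arc(s) into D.
size 0: {}; under {} D still reaches {G,R} ∋ G.
D↔G cannot be blocked by any observed set — no back-door set.

D→G: no observed back-door set.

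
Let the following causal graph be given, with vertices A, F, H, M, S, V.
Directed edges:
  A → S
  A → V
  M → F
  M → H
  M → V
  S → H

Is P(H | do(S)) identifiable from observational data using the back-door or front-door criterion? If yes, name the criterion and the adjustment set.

P(H|do(S)): backdoor, adjust for ∅.

desc(S)\{S}={H}; candidates ⊆ {A,F,M,V}.
∅: S⊥H given ∅ in G with S→· removed — back-door holds.
P(H|do(S)) = P(H|S) — no adjustment needed.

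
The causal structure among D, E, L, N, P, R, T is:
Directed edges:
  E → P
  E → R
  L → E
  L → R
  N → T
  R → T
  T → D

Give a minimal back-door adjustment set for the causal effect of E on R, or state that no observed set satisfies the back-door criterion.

E→R: minimal back-door set {L}.

desc(E)\{E}={D,P,R,T}; candidates ⊆ {L,N}.
size 0: {}; under {} E still reaches {D,L,R,T} ∋ R.
{L}: E⊥R given {L} in G with E→· removed — back-door holds.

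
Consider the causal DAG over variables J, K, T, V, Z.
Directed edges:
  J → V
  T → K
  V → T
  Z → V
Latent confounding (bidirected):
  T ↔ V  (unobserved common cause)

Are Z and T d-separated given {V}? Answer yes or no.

No — Z and T are d-connected given {V}.

Bayes-Ball from Z | {V} reaches {J,K,T}.
T ∈ reach(Z|{V}) ⇒ Z ⊥̸ T | {V}.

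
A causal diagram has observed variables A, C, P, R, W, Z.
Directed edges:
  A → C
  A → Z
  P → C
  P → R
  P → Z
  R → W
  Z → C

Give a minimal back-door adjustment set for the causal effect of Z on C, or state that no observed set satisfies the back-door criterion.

Z→C: minimal back-door set {A, P}.

desc(Z)\{Z}={C}; candidates ⊆ {A,P,R,W}.
size 0: {}; under {} Z still reaches {A,C,P,R,W} ∋ C.
size 1: {A}, {P}, {R} …(+1); under {A} Z still reaches {C,P,R,W} ∋ C.
{A,P}: Z⊥C given {A,P} in G with Z→· removed — back-door holds.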